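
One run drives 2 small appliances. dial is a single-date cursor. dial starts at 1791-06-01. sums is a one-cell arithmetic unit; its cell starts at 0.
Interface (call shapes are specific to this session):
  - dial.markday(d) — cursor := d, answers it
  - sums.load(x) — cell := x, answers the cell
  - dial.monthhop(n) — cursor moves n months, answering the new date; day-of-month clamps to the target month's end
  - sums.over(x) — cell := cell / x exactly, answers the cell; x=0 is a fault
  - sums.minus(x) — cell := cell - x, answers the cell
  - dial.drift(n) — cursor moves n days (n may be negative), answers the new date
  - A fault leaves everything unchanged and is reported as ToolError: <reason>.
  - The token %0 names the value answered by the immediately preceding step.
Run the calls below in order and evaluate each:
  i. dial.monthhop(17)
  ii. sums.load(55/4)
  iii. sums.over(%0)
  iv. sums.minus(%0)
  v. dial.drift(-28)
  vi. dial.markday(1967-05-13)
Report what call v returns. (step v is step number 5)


Answer: 1792-10-04

Derivation:
Act: dial.monthhop[n='17']
Obs: 1792-11-01
Act: sums.load[x='55/4']
Obs: 55/4
Act: sums.over[x='%0']
Obs: 1
Act: sums.minus[x='%0']
Obs: 0
Act: dial.drift[n='-28']
Obs: 1792-10-04
Act: dial.markday[d='1967-05-13']
Obs: 1967-05-13


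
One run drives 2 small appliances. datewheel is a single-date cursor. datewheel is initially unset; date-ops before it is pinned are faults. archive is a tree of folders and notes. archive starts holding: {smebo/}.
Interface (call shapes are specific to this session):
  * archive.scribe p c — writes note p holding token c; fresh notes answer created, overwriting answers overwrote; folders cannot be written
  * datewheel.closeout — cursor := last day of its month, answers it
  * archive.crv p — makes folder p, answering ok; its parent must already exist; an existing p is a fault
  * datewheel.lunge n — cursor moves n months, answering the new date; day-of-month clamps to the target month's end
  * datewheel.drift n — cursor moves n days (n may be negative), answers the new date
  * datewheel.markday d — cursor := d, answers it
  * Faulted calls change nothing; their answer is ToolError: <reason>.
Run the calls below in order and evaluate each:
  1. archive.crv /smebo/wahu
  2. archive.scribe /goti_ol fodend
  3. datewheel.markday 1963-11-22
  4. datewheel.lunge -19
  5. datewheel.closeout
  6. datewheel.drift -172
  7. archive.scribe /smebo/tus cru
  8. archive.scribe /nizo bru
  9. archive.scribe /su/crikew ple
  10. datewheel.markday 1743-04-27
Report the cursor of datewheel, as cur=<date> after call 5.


Answer: cur=1962-04-30

Derivation:
>> archive.crv(p→/smebo/wahu)
<< ok
>> archive.scribe(p→/goti_ol, c→fodend)
<< created
>> datewheel.markday(d→1963-11-22)
<< 1963-11-22
>> datewheel.lunge(n→-19)
<< 1962-04-22
>> datewheel.closeout()
<< 1962-04-30
>> datewheel.drift(n→-172)
<< 1961-11-09
>> archive.scribe(p→/smebo/tus, c→cru)
<< created
>> archive.scribe(p→/nizo, c→bru)
<< created
>> archive.scribe(p→/su/crikew, c→ple)
<< ToolError: no parent
>> datewheel.markday(d→1743-04-27)
<< 1743-04-27


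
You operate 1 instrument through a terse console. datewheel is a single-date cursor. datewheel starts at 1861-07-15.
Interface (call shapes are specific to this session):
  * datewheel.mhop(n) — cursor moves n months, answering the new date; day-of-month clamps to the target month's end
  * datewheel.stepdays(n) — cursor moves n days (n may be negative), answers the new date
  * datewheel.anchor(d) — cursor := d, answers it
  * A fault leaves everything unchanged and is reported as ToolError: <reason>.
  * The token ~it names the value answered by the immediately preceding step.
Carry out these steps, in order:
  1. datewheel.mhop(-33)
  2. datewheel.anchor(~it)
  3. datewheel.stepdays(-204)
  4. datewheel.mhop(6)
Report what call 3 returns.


I call mhop using n=-33, — result: 1858-10-15.
I try anchor using d=~it, → 1858-10-15.
Invoking stepdays using n=-204, yielding 1858-03-25.
I call mhop using n=6: 1858-09-25.

Answer: 1858-03-25


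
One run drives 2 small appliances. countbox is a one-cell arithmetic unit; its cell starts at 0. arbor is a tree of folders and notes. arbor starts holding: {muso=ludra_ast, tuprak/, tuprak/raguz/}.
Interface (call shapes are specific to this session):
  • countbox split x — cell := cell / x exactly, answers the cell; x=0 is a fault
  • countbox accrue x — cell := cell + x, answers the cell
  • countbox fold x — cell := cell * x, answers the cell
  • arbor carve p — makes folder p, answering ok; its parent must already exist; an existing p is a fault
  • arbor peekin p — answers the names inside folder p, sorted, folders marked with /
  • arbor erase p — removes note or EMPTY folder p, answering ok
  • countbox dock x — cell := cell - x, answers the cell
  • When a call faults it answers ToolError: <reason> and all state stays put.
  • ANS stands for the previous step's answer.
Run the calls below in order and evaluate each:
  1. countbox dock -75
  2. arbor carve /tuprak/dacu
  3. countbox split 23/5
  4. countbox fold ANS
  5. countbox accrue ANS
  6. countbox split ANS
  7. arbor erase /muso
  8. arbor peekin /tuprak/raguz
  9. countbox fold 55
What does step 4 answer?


Answer: 140625/529

Derivation:
Step: countbox dock[x='-75']
Result: 75
Step: arbor carve[p='/tuprak/dacu']
Result: ok
Step: countbox split[x='23/5']
Result: 375/23
Step: countbox fold[x='ANS']
Result: 140625/529
Step: countbox accrue[x='ANS']
Result: 281250/529
Step: countbox split[x='ANS']
Result: 1
Step: arbor erase[p='/muso']
Result: ok
Step: arbor peekin[p='/tuprak/raguz']
Result: []
Step: countbox fold[x='55']
Result: 55


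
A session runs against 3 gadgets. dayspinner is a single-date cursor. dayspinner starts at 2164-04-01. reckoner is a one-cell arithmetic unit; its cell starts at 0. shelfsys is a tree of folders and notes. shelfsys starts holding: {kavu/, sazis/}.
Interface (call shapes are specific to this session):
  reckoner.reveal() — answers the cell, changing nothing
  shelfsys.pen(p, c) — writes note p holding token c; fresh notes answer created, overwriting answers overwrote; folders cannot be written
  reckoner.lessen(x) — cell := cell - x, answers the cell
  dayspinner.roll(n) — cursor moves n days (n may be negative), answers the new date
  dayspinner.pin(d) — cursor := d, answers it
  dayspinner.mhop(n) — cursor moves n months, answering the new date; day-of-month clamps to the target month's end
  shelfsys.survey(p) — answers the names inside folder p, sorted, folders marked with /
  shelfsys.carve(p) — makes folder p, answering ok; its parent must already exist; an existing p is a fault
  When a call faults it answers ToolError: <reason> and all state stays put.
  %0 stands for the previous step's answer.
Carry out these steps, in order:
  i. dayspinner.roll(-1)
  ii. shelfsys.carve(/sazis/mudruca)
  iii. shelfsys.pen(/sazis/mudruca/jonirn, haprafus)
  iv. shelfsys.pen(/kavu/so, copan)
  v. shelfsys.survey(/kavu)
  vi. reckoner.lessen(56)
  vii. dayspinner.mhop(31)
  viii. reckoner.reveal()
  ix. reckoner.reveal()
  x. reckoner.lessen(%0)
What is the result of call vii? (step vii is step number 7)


# 1. dayspinner.roll(n→-1) => 2164-03-31
# 2. shelfsys.carve(p→/sazis/mudruca) => ok
# 3. shelfsys.pen(p→/sazis/mudruca/jonirn, c→haprafus) => created
# 4. shelfsys.pen(p→/kavu/so, c→copan) => created
# 5. shelfsys.survey(p→/kavu) => [so]
# 6. reckoner.lessen(x→56) => -56
# 7. dayspinner.mhop(n→31) => 2166-10-31
# 8. reckoner.reveal() => -56
# 9. reckoner.reveal() => -56
# 10. reckoner.lessen(x→%0) => 0

Answer: 2166-10-31


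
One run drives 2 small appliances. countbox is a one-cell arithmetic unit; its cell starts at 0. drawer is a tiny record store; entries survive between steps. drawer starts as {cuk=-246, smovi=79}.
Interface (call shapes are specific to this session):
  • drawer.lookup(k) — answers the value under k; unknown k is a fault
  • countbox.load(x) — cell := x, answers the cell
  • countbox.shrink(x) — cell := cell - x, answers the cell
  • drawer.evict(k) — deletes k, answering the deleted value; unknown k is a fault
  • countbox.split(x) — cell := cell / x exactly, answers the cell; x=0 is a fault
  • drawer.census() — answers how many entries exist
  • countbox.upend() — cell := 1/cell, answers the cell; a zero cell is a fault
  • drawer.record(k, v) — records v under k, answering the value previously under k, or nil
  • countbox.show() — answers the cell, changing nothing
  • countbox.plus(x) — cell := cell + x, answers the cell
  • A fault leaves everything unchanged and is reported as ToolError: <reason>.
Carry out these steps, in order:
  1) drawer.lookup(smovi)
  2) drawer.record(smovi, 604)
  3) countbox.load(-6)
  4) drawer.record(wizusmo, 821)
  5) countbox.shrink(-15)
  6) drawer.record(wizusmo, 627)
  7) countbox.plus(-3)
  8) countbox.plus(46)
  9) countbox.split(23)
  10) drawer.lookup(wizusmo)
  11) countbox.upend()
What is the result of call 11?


Answer: 23/52

Derivation:
-- lookup(k: smovi) => 79
-- record(k: smovi, v: 604) => 79
-- load(x: -6) => -6
-- record(k: wizusmo, v: 821) => nil
-- shrink(x: -15) => 9
-- record(k: wizusmo, v: 627) => 821
-- plus(x: -3) => 6
-- plus(x: 46) => 52
-- split(x: 23) => 52/23
-- lookup(k: wizusmo) => 627
-- upend() => 23/52


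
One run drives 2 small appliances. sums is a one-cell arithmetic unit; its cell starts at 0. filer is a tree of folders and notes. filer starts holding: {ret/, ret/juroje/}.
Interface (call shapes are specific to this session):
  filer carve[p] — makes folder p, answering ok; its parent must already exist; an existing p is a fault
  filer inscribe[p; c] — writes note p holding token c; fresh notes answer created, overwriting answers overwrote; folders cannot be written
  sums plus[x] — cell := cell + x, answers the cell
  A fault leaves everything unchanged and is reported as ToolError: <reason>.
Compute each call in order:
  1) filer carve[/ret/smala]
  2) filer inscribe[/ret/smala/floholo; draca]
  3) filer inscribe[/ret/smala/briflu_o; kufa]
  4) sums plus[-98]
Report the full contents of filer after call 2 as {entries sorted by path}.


Answer: {ret/, ret/juroje/, ret/smala/, ret/smala/floholo=draca}

Derivation:
[in] filer carve p=/ret/smala
  ok
[in] filer inscribe p=/ret/smala/floholo c=draca
  created
[in] filer inscribe p=/ret/smala/briflu_o c=kufa
  created
[in] sums plus x=-98
  -98


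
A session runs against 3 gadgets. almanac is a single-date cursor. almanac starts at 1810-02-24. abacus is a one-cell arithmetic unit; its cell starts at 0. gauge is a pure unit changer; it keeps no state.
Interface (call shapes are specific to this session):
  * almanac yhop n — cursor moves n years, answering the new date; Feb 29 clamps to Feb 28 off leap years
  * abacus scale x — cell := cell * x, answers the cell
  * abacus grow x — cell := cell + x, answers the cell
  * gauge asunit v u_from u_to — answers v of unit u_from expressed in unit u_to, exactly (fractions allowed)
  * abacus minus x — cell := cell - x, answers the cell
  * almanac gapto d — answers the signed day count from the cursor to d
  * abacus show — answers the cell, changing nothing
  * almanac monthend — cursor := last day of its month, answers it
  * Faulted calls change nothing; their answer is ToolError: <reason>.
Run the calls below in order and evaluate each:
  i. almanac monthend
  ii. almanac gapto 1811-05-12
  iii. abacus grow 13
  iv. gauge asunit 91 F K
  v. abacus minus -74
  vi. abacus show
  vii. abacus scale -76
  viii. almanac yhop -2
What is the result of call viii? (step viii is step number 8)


Answer: 1808-02-28

Derivation:
// almanac monthend() ~> 1810-02-28
// almanac gapto(d: 1811-05-12) ~> 438
// abacus grow(x: 13) ~> 13
// gauge asunit(v: 91, u_from: F, u_to: K) ~> 55067/180
// abacus minus(x: -74) ~> 87
// abacus show() ~> 87
// abacus scale(x: -76) ~> -6612
// almanac yhop(n: -2) ~> 1808-02-28


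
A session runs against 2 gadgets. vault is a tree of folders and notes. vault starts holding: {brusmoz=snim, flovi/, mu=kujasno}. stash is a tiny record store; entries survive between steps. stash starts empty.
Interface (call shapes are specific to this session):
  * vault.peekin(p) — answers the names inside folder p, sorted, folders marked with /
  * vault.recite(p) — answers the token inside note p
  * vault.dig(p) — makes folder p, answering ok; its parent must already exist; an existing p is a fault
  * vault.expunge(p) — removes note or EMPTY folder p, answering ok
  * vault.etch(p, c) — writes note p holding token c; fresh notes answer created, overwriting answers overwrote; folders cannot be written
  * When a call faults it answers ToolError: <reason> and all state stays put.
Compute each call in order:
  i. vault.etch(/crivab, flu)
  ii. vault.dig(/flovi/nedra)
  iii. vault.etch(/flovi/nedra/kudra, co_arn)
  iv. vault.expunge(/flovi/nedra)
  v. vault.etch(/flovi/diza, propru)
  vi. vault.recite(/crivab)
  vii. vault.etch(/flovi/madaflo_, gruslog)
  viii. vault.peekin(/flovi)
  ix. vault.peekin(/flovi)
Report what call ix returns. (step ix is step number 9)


Answer: [diza, madaflo_, nedra/]

Derivation:
-> etch(p='/crivab', c='flu')
<- created
-> dig(p='/flovi/nedra')
<- ok
-> etch(p='/flovi/nedra/kudra', c='co_arn')
<- created
-> expunge(p='/flovi/nedra')
<- ToolError: not empty
-> etch(p='/flovi/diza', c='propru')
<- created
-> recite(p='/crivab')
<- flu
-> etch(p='/flovi/madaflo_', c='gruslog')
<- created
-> peekin(p='/flovi')
<- [diza, madaflo_, nedra/]
-> peekin(p='/flovi')
<- [diza, madaflo_, nedra/]


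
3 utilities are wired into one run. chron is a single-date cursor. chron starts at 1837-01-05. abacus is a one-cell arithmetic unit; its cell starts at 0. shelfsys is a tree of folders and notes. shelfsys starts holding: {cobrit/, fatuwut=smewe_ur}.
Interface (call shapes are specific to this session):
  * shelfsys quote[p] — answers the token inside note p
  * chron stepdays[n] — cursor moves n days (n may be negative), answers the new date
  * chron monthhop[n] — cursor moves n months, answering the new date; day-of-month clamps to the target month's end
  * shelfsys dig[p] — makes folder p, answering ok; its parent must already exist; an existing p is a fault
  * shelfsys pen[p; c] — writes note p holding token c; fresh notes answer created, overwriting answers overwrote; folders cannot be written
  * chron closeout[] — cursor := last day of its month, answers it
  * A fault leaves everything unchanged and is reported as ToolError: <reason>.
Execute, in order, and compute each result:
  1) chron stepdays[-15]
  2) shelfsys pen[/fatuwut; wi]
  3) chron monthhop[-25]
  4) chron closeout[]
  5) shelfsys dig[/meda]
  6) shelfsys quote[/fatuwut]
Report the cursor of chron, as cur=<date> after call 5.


% chron stepdays(n='-15') : 1836-12-21
% shelfsys pen(p='/fatuwut', c='wi') : overwrote
% chron monthhop(n='-25') : 1834-11-21
% chron closeout() : 1834-11-30
% shelfsys dig(p='/meda') : ok
% shelfsys quote(p='/fatuwut') : wi

Answer: cur=1834-11-30


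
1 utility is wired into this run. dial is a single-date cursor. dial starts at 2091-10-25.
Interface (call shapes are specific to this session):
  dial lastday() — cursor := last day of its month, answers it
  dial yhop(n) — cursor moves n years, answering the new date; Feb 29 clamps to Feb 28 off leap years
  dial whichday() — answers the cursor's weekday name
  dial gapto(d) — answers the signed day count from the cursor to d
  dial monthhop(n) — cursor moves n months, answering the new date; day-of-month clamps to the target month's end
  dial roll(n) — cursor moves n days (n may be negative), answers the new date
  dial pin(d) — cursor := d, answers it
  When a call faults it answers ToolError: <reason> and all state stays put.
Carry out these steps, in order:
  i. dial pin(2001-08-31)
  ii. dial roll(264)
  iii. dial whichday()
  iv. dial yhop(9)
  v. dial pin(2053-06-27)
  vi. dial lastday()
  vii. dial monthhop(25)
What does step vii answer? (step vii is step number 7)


;; dial pin(d→2001-08-31) => 2001-08-31
;; dial roll(n→264) => 2002-05-22
;; dial whichday() => Wednesday
;; dial yhop(n→9) => 2011-05-22
;; dial pin(d→2053-06-27) => 2053-06-27
;; dial lastday() => 2053-06-30
;; dial monthhop(n→25) => 2055-07-30

Answer: 2055-07-30


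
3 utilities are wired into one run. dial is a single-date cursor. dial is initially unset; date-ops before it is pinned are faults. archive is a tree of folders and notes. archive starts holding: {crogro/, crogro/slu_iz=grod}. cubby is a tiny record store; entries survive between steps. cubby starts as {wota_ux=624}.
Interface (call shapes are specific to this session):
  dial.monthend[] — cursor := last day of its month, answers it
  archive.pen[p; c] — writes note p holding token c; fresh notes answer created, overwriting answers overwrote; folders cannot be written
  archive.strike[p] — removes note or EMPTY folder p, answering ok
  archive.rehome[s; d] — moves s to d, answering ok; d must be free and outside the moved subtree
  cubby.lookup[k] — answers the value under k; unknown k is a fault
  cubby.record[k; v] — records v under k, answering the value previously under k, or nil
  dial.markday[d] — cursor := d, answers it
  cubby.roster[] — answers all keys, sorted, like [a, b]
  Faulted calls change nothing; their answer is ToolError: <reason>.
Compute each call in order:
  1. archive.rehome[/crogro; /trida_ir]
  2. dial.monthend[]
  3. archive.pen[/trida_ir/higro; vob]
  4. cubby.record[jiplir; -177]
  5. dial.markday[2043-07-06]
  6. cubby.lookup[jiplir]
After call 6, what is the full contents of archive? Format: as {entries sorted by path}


% rehome s=/crogro d=/trida_ir
  ok
% monthend
  ToolError: no date set
% pen p=/trida_ir/higro c=vob
  created
% record k=jiplir v=-177
  nil
% markday d=2043-07-06
  2043-07-06
% lookup k=jiplir
  -177

Answer: {trida_ir/, trida_ir/higro=vob, trida_ir/slu_iz=grod}


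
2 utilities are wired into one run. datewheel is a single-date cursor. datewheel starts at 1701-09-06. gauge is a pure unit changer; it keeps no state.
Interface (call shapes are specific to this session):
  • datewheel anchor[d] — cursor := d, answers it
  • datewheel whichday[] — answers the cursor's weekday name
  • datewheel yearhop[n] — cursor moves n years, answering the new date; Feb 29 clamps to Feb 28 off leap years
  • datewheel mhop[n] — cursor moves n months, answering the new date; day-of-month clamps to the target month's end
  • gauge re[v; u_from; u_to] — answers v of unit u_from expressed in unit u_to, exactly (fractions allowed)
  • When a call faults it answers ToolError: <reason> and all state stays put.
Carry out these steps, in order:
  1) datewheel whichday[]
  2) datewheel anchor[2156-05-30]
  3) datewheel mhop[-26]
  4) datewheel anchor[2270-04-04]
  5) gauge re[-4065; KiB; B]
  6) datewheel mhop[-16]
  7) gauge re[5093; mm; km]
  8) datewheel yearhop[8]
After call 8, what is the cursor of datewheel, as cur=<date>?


Answer: cur=2276-12-04

Derivation:
# datewheel whichday() : Tuesday
# datewheel anchor(d: 2156-05-30) : 2156-05-30
# datewheel mhop(n: -26) : 2154-03-30
# datewheel anchor(d: 2270-04-04) : 2270-04-04
# gauge re(v: -4065, u_from: KiB, u_to: B) : -4162560
# datewheel mhop(n: -16) : 2268-12-04
# gauge re(v: 5093, u_from: mm, u_to: km) : 5093/1000000
# datewheel yearhop(n: 8) : 2276-12-04


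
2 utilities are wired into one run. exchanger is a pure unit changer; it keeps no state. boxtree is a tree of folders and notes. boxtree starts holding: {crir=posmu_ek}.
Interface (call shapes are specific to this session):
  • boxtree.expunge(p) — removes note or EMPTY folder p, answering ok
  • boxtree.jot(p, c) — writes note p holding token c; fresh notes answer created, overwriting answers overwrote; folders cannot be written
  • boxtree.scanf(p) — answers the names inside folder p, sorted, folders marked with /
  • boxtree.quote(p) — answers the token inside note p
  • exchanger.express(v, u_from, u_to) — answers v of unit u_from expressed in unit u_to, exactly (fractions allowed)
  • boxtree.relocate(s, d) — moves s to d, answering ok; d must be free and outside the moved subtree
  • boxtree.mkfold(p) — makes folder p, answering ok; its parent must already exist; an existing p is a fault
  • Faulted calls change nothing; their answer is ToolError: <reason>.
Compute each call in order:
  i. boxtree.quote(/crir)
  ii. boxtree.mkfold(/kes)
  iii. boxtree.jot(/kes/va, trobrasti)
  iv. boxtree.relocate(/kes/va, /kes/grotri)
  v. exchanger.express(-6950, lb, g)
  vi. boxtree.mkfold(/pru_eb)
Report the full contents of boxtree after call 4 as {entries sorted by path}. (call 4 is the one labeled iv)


[in] boxtree.quote p→/crir
  posmu_ek
[in] boxtree.mkfold p→/kes
  ok
[in] boxtree.jot p→/kes/va c→trobrasti
  created
[in] boxtree.relocate s→/kes/va d→/kes/grotri
  ok
[in] exchanger.express v→-6950 u_from→lb u_to→g
  -6304933943/2000
[in] boxtree.mkfold p→/pru_eb
  ok

Answer: {crir=posmu_ek, kes/, kes/grotri=trobrasti}


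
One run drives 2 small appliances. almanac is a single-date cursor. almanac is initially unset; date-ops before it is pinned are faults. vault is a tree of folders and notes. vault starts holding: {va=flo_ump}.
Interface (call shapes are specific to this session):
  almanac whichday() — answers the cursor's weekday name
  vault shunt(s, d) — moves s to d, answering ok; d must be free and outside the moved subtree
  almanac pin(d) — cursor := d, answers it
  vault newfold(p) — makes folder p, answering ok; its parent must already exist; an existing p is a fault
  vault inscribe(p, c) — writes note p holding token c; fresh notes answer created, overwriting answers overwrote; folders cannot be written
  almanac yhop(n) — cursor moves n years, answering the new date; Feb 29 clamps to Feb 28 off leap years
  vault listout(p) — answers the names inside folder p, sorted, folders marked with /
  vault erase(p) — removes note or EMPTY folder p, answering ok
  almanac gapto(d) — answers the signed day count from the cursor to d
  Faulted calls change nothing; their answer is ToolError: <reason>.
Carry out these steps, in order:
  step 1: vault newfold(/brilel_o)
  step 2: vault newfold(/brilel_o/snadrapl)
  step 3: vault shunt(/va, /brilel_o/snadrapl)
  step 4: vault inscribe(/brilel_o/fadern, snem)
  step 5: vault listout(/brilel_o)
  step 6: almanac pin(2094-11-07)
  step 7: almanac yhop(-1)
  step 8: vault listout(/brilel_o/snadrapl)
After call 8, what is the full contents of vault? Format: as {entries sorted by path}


-- 1. vault newfold(p: /brilel_o) => ok
-- 2. vault newfold(p: /brilel_o/snadrapl) => ok
-- 3. vault shunt(s: /va, d: /brilel_o/snadrapl) => ToolError: exists
-- 4. vault inscribe(p: /brilel_o/fadern, c: snem) => created
-- 5. vault listout(p: /brilel_o) => [fadern, snadrapl/]
-- 6. almanac pin(d: 2094-11-07) => 2094-11-07
-- 7. almanac yhop(n: -1) => 2093-11-07
-- 8. vault listout(p: /brilel_o/snadrapl) => []

Answer: {brilel_o/, brilel_o/fadern=snem, brilel_o/snadrapl/, va=flo_ump}


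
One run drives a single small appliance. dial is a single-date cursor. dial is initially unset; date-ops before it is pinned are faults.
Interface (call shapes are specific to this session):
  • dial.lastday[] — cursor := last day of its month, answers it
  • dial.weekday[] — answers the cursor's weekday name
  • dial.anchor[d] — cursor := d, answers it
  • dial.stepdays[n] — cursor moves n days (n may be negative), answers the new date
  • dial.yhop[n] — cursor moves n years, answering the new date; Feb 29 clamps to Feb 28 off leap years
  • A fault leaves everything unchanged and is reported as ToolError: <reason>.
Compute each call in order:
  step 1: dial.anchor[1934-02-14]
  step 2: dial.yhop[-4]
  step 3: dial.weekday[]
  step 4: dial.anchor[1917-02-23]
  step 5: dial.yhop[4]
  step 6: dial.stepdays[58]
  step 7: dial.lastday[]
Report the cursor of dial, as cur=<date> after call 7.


# 1. dial.anchor(d→1934-02-14) => 1934-02-14
# 2. dial.yhop(n→-4) => 1930-02-14
# 3. dial.weekday() => Friday
# 4. dial.anchor(d→1917-02-23) => 1917-02-23
# 5. dial.yhop(n→4) => 1921-02-23
# 6. dial.stepdays(n→58) => 1921-04-22
# 7. dial.lastday() => 1921-04-30

Answer: cur=1921-04-30


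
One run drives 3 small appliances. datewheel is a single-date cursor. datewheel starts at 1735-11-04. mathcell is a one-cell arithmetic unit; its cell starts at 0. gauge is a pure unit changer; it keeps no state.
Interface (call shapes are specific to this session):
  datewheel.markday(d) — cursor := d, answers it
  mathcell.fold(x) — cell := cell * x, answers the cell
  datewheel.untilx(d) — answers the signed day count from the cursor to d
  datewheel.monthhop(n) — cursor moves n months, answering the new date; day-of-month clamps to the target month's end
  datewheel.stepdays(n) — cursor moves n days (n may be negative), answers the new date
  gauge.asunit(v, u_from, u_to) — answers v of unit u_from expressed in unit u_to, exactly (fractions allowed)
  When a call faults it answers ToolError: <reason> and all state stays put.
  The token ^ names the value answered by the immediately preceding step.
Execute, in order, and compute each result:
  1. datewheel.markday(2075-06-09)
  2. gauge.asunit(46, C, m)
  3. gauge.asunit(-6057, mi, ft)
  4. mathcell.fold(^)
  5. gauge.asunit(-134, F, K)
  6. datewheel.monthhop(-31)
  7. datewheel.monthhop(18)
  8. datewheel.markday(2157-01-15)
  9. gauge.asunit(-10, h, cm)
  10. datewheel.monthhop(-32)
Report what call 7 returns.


Answer: 2074-05-09

Derivation:
$ datewheel.markday d=2075-06-09
  2075-06-09
$ gauge.asunit v=46 u_from=C u_to=m
  ToolError: incompatible units
$ gauge.asunit v=-6057 u_from=mi u_to=ft
  -31980960
$ mathcell.fold x=^
  0
$ gauge.asunit v=-134 u_from=F u_to=K
  32567/180
$ datewheel.monthhop n=-31
  2072-11-09
$ datewheel.monthhop n=18
  2074-05-09
$ datewheel.markday d=2157-01-15
  2157-01-15
$ gauge.asunit v=-10 u_from=h u_to=cm
  ToolError: incompatible units
$ datewheel.monthhop n=-32
  2154-05-15


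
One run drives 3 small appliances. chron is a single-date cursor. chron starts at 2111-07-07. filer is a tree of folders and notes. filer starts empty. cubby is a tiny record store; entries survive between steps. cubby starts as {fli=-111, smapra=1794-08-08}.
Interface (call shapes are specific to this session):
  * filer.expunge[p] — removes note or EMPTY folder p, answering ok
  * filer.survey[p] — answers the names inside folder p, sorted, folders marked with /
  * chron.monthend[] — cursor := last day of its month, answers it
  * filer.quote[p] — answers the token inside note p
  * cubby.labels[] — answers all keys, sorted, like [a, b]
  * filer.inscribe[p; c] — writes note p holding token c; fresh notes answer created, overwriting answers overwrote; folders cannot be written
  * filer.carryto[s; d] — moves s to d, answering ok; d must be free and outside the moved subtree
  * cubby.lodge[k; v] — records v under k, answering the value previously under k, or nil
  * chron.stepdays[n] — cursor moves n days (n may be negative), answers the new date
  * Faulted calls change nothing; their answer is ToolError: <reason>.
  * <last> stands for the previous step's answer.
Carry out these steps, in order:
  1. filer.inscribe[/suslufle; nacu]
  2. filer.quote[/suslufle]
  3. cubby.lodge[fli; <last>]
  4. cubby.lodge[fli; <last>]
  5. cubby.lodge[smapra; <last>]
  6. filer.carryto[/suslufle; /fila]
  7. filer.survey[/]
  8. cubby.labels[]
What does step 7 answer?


Step: filer.inscribe[p→/suslufle; c→nacu]
Result: created
Step: filer.quote[p→/suslufle]
Result: nacu
Step: cubby.lodge[k→fli; v→<last>]
Result: -111
Step: cubby.lodge[k→fli; v→<last>]
Result: nacu
Step: cubby.lodge[k→smapra; v→<last>]
Result: 1794-08-08
Step: filer.carryto[s→/suslufle; d→/fila]
Result: ok
Step: filer.survey[p→/]
Result: [fila]
Step: cubby.labels[]
Result: [fli, smapra]

Answer: [fila]


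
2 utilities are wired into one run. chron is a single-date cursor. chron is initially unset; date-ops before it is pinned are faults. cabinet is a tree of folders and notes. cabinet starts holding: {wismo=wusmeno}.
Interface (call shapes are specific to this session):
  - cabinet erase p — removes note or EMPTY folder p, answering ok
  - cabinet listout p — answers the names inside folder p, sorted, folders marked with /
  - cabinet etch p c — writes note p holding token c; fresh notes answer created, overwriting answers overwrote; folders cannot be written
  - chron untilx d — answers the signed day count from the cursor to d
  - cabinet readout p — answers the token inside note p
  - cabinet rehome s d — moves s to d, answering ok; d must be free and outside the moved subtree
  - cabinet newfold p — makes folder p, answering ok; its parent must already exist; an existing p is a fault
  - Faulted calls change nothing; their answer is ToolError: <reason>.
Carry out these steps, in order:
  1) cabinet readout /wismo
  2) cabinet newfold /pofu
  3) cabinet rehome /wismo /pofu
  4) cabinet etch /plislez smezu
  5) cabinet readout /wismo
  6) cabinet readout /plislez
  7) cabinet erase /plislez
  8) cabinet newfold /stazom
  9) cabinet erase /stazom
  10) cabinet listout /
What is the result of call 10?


Answer: [pofu/, wismo]

Derivation:
>> cabinet readout(p: /wismo)
<< wusmeno
>> cabinet newfold(p: /pofu)
<< ok
>> cabinet rehome(s: /wismo, d: /pofu)
<< ToolError: exists
>> cabinet etch(p: /plislez, c: smezu)
<< created
>> cabinet readout(p: /wismo)
<< wusmeno
>> cabinet readout(p: /plislez)
<< smezu
>> cabinet erase(p: /plislez)
<< ok
>> cabinet newfold(p: /stazom)
<< ok
>> cabinet erase(p: /stazom)
<< ok
>> cabinet listout(p: /)
<< [pofu/, wismo]


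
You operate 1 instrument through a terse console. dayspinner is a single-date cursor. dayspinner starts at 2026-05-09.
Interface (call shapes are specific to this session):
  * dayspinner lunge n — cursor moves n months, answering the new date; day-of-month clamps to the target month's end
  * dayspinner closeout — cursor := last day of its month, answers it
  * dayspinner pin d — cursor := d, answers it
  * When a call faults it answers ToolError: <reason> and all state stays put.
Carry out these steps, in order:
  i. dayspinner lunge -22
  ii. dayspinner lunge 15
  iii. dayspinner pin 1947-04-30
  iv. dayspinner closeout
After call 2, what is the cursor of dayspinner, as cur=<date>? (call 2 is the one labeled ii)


Answer: cur=2025-10-09

Derivation:
% dayspinner lunge n: -22
  2024-07-09
% dayspinner lunge n: 15
  2025-10-09
% dayspinner pin d: 1947-04-30
  1947-04-30
% dayspinner closeout
  1947-04-30


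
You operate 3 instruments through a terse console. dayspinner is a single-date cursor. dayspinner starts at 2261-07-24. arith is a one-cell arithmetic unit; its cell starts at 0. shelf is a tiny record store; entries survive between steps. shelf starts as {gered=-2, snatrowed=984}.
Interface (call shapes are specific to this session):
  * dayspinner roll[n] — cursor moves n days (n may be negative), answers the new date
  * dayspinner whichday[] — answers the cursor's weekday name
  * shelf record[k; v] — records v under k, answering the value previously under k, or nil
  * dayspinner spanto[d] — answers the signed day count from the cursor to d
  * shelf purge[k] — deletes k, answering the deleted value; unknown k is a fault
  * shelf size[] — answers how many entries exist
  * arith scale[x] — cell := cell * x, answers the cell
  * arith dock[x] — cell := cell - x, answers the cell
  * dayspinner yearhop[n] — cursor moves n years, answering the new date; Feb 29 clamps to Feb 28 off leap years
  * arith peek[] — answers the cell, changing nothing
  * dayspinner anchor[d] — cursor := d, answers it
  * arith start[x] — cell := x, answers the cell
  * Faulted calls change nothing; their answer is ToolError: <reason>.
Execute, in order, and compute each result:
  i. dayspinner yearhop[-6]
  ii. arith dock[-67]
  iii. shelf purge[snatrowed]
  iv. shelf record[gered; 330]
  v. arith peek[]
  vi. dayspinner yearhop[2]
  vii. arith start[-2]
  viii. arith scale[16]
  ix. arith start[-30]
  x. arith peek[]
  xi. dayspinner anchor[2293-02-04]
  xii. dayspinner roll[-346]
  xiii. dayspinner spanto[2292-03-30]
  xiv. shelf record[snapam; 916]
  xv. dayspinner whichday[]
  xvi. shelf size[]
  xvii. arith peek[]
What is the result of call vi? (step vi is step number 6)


Using dayspinner yearhop using n='-6', → 2255-07-24.
Then arith dock using x='-67', — result: 67.
I run shelf purge using k='snatrowed', and see 984.
I try shelf record using k='gered', v='330', giving -2.
Next I call arith peek(), and get 67.
Next I call dayspinner yearhop using n='2', which returns 2257-07-24.
I use arith start using x='-2', — result: -2.
I use arith scale using x='16', and get -32.
I use arith start using x='-30', giving -30.
I run arith peek(), and get -30.
Invoking dayspinner anchor using d='2293-02-04', → 2293-02-04.
I invoke dayspinner roll using n='-346', — result: 2292-02-24.
Calling dayspinner spanto using d='2292-03-30', and observe 35.
I call shelf record using k='snapam', v='916', giving nil.
I call dayspinner whichday(), and see Wednesday.
I run shelf size, yielding 2.
Calling arith peek, which returns -30.

Answer: 2257-07-24


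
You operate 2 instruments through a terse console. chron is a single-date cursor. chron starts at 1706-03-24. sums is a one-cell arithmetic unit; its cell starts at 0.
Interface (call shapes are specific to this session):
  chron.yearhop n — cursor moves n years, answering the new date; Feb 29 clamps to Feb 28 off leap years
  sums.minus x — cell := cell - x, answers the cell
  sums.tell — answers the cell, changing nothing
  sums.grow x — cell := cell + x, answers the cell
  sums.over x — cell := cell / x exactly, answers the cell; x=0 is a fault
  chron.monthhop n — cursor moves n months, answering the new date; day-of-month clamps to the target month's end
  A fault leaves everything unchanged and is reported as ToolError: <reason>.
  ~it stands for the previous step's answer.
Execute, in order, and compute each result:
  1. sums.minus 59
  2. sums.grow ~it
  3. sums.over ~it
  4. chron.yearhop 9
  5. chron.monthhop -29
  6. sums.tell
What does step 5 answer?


CALL sums.minus[59]
RET  -59
CALL sums.grow[~it]
RET  -118
CALL sums.over[~it]
RET  1
CALL chron.yearhop[9]
RET  1715-03-24
CALL chron.monthhop[-29]
RET  1712-10-24
CALL sums.tell[]
RET  1

Answer: 1712-10-24


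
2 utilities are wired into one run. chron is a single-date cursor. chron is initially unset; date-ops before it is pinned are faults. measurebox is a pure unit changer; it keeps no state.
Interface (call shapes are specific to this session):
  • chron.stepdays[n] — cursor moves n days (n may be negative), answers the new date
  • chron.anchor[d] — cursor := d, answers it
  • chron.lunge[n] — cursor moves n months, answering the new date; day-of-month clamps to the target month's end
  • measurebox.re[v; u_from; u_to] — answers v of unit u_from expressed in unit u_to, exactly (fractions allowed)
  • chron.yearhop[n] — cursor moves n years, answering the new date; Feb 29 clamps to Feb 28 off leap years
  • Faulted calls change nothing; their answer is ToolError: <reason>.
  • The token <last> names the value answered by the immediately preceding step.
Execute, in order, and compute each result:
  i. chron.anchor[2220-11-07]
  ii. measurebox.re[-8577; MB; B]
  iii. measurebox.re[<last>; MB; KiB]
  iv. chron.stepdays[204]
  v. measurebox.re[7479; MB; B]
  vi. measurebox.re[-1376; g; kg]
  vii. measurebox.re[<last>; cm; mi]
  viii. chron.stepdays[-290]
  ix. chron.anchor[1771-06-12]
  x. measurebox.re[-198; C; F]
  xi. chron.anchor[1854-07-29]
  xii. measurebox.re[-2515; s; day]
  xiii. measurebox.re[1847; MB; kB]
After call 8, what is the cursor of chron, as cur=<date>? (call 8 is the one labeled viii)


Answer: cur=2220-08-13

Derivation:
% chron.anchor(d→2220-11-07) => 2220-11-07
% measurebox.re(v→-8577, u_from→MB, u_to→B) => -8577000000
% measurebox.re(v→<last>, u_from→MB, u_to→KiB) => -8375976562500
% chron.stepdays(n→204) => 2221-05-30
% measurebox.re(v→7479, u_from→MB, u_to→B) => 7479000000
% measurebox.re(v→-1376, u_from→g, u_to→kg) => -172/125
% measurebox.re(v→<last>, u_from→cm, u_to→mi) => -43/5029200
% chron.stepdays(n→-290) => 2220-08-13
% chron.anchor(d→1771-06-12) => 1771-06-12
% measurebox.re(v→-198, u_from→C, u_to→F) => -1622/5
% chron.anchor(d→1854-07-29) => 1854-07-29
% measurebox.re(v→-2515, u_from→s, u_to→day) => -503/17280
% measurebox.re(v→1847, u_from→MB, u_to→kB) => 1847000


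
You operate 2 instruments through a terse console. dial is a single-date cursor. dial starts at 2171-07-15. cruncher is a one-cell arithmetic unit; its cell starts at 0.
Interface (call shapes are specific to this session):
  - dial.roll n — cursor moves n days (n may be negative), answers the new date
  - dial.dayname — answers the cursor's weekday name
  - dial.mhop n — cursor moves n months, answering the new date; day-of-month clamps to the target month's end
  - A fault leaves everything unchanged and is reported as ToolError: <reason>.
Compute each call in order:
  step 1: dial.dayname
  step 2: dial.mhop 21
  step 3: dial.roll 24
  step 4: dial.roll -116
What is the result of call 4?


>> dial.dayname()
<< Monday
>> dial.mhop(n→21)
<< 2173-04-15
>> dial.roll(n→24)
<< 2173-05-09
>> dial.roll(n→-116)
<< 2173-01-13

Answer: 2173-01-13


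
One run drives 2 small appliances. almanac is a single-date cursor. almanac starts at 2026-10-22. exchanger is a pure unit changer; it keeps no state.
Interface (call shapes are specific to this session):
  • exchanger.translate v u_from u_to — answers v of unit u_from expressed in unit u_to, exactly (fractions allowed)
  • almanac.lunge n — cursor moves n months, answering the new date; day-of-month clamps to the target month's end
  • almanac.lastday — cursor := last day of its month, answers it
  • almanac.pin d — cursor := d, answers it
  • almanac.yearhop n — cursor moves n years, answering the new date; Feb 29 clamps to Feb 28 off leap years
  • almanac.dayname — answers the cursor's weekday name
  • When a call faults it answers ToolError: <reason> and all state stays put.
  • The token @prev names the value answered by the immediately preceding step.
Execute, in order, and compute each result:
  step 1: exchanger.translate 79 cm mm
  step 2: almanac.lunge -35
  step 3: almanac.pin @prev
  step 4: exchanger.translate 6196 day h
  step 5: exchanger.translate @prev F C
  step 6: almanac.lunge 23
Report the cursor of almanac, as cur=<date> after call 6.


Now I run exchanger.translate on v: 79, u_from: cm, u_to: mm, and get 790.
Now I run almanac.lunge on n: -35, — result: 2023-11-22.
Invoking almanac.pin on d: @prev, yielding 2023-11-22.
Invoking exchanger.translate on v: 6196, u_from: day, u_to: h, giving 148704.
I invoke exchanger.translate on v: @prev, u_from: F, u_to: C, — result: 743360/9.
I run almanac.lunge on n: 23, yielding 2025-10-22.

Answer: cur=2025-10-22


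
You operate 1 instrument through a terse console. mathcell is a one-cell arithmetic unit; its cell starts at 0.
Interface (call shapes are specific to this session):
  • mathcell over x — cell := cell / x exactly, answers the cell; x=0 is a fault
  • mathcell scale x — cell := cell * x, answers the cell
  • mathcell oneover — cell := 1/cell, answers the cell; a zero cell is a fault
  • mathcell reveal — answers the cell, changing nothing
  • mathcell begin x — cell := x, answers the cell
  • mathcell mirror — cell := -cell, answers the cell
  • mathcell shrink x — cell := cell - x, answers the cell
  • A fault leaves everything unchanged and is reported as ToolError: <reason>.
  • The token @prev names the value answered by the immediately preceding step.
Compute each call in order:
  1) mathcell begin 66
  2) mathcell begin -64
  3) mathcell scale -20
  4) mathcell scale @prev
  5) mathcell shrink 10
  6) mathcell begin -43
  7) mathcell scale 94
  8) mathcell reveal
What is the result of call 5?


$ mathcell begin x: 66
= 66
$ mathcell begin x: -64
= -64
$ mathcell scale x: -20
= 1280
$ mathcell scale x: @prev
= 1638400
$ mathcell shrink x: 10
= 1638390
$ mathcell begin x: -43
= -43
$ mathcell scale x: 94
= -4042
$ mathcell reveal
= -4042

Answer: 1638390
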